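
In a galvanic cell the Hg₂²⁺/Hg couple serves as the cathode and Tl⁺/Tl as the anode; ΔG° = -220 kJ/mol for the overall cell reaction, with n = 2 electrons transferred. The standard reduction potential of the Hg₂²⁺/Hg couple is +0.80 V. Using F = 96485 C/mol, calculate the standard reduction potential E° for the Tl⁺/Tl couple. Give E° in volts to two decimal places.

E°cell = −ΔG°/(nF) = −(-220×10³)/((2)(96485)) = +1.140 V.
Since Hg₂²⁺/Hg is the cathode and Tl⁺/Tl the anode, E°cell = E°(Hg₂²⁺/Hg) − E°(Tl⁺/Tl).
So E°(Tl⁺/Tl) = E°(Hg₂²⁺/Hg) − E°cell = (+0.80) − (+1.140) = -0.34 V.

-0.34 V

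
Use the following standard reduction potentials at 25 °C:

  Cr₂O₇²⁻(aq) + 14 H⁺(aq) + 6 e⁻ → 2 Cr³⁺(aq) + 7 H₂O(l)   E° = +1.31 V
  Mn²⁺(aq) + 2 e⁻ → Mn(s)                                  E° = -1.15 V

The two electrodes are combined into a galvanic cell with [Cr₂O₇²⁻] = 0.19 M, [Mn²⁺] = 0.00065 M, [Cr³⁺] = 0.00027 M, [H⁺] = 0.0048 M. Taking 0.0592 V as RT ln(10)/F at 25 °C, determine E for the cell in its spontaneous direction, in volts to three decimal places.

+2.297 V

Cr₂O₇²⁻/Cr³⁺ is the cathode (higher E°), Mn²⁺/Mn the anode: E°cell = +1.31 − (-1.15) = +2.46 V, n = 6.
Overall: Cr₂O₇²⁻(aq) + 14 H⁺(aq) + 3 Mn(s) → 2 Cr³⁺(aq) + 7 H₂O(l) + 3 Mn²⁺(aq)
Q = [Cr³⁺]^2·[Mn²⁺]^3 / ([Cr₂O₇²⁻]·[H⁺]^14); log Q = 16.485.
E = E° − (0.0592/n) log Q = +2.46 − (0.0592/6)(16.485) = +2.297 V.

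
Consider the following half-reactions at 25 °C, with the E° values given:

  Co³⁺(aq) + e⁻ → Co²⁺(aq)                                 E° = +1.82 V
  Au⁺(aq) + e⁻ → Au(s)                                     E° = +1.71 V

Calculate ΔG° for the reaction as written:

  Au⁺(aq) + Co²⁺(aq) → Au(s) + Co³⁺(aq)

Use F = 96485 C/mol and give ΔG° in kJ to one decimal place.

+10.6 kJ

As written, Au⁺/Au is reduced (cathode) and Co³⁺/Co²⁺ is oxidised (anode), so E°cell = (+1.71) − (+1.82) = -0.11 V.
Balancing electrons gives n = 1.
ΔG° = −nFE° = −(1)(96485)(-0.11) = 10,613 J = +10.6 kJ.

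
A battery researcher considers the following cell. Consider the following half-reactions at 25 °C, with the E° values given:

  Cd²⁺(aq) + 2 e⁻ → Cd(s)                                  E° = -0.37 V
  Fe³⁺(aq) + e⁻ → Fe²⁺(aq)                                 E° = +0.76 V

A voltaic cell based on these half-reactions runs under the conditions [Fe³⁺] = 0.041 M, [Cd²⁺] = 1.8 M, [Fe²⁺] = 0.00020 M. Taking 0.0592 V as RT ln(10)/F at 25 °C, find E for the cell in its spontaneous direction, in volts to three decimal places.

Fe³⁺/Fe²⁺ is the cathode (higher E°), Cd²⁺/Cd the anode: E°cell = +0.76 − (-0.37) = +1.13 V, n = 2.
Overall: 2 Fe³⁺(aq) + Cd(s) → 2 Fe²⁺(aq) + Cd²⁺(aq)
Q = [Fe²⁺]^2·[Cd²⁺] / ([Fe³⁺]^2); log Q = -4.368.
E = E° − (0.0592/n) log Q = +1.13 − (0.0592/2)(-4.368) = +1.259 V.

+1.259 V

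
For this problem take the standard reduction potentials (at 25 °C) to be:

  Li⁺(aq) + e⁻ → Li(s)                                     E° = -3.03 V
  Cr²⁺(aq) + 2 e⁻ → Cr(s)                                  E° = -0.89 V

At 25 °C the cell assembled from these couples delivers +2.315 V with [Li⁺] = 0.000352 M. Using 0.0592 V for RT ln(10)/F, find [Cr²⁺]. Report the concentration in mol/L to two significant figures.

Cr²⁺/Cr is the cathode, Li⁺/Li the anode: E°cell = +2.14 V, n = 2.
Overall reaction: Cr²⁺(aq) + 2 Li(s) → Cr(s) + 2 Li⁺(aq); Q = [Li⁺]^2/[Cr²⁺]^1.
From E = E° − (0.0592/n) log Q: log Q = (E° − E)·n/0.0592 = (+2.14 − (+2.315))·2/0.0592 = -5.9122.
So 1·log[Cr²⁺] = 2·log(0.000352) − log Q = -6.9069 − (-5.9122) = -0.9947; [Cr²⁺] = 10^(-0.9947) ≈ 0.10 M.

0.10 M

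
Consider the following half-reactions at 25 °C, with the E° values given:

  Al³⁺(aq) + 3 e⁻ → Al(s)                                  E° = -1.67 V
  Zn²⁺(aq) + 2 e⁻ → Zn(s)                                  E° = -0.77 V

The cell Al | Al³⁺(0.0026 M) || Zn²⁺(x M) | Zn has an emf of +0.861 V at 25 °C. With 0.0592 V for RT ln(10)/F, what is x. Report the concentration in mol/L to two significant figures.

0.00091 M

Zn²⁺/Zn is the cathode, Al³⁺/Al the anode: E°cell = +0.90 V, n = 6.
Overall reaction: 3 Zn²⁺(aq) + 2 Al(s) → 3 Zn(s) + 2 Al³⁺(aq); Q = [Al³⁺]^2/[Zn²⁺]^3.
From E = E° − (0.0592/n) log Q: log Q = (E° − E)·n/0.0592 = (+0.90 − (+0.861))·6/0.0592 = 3.9527.
So 3·log[Zn²⁺] = 2·log(0.0026) − log Q = -5.1701 − (3.9527) = -9.1228; log[Zn²⁺] = -9.1228 / 3 = -3.0409; [Zn²⁺] = 10^(-3.0409) ≈ 0.00091 M.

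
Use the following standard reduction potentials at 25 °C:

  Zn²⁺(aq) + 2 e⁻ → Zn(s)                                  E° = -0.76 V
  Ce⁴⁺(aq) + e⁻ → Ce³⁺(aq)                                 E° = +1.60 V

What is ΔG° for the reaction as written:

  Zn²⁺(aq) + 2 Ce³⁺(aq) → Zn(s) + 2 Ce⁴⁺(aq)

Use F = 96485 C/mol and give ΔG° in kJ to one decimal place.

As written, Zn²⁺/Zn is reduced (cathode) and Ce⁴⁺/Ce³⁺ is oxidised (anode), so E°cell = (-0.76) − (+1.60) = -2.36 V.
Balancing electrons gives n = 2.
ΔG° = −nFE° = −(2)(96485)(-2.36) = 455,409 J = +455.4 kJ.

+455.4 kJ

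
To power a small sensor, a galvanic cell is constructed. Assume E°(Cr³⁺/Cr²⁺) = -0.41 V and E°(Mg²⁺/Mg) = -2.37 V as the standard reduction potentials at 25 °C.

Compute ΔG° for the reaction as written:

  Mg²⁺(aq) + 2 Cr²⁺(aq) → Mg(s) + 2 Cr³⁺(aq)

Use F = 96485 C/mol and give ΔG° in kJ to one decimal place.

+378.2 kJ

As written, Mg²⁺/Mg is reduced (cathode) and Cr³⁺/Cr²⁺ is oxidised (anode), so E°cell = (-2.37) − (-0.41) = -1.96 V.
Balancing electrons gives n = 2.
ΔG° = −nFE° = −(2)(96485)(-1.96) = 378,221 J = +378.2 kJ.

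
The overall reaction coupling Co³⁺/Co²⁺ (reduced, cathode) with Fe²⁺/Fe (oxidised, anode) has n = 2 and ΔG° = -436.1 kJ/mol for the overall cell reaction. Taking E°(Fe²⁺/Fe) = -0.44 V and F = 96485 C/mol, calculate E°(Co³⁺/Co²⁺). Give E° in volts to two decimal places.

E°cell = −ΔG°/(nF) = −(-436.1×10³)/((2)(96485)) = +2.260 V.
Since Co³⁺/Co²⁺ is the cathode and Fe²⁺/Fe the anode, E°cell = E°(Co³⁺/Co²⁺) − E°(Fe²⁺/Fe).
So E°(Co³⁺/Co²⁺) = E°cell + E°(Fe²⁺/Fe) = +2.260 + (-0.44) = +1.82 V.

+1.82 V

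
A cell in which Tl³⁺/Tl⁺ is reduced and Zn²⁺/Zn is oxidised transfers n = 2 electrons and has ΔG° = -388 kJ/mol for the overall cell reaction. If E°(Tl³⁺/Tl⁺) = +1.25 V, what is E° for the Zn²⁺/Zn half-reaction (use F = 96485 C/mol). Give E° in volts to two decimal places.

-0.76 V

E°cell = −ΔG°/(nF) = −(-388×10³)/((2)(96485)) = +2.011 V.
Since Tl³⁺/Tl⁺ is the cathode and Zn²⁺/Zn the anode, E°cell = E°(Tl³⁺/Tl⁺) − E°(Zn²⁺/Zn).
So E°(Zn²⁺/Zn) = E°(Tl³⁺/Tl⁺) − E°cell = (+1.25) − (+2.011) = -0.76 V.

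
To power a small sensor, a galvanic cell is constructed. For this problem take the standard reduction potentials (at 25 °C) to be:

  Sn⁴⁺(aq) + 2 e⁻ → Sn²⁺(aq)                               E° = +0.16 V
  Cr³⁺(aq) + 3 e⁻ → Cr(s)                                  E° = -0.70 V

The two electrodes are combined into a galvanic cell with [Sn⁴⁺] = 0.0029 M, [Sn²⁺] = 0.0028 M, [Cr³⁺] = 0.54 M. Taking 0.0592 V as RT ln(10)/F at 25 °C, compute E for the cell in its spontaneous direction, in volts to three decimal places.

Sn⁴⁺/Sn²⁺ is the cathode (higher E°), Cr³⁺/Cr the anode: E°cell = +0.16 − (-0.70) = +0.86 V, n = 6.
Overall: 3 Sn⁴⁺(aq) + 2 Cr(s) → 3 Sn²⁺(aq) + 2 Cr³⁺(aq)
Q = [Sn²⁺]^3·[Cr³⁺]^2 / ([Sn⁴⁺]^3); log Q = -0.581.
E = E° − (0.0592/n) log Q = +0.86 − (0.0592/6)(-0.581) = +0.866 V.

+0.866 V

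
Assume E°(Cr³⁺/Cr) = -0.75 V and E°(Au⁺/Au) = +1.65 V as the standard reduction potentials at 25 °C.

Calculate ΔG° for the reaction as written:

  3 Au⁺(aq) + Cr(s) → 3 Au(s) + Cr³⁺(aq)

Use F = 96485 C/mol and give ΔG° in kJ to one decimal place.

As written, Au⁺/Au is reduced (cathode) and Cr³⁺/Cr is oxidised (anode), so E°cell = (+1.65) − (-0.75) = +2.40 V.
Balancing electrons gives n = 3.
ΔG° = −nFE° = −(3)(96485)(+2.40) = -694,692 J = -694.7 kJ.

-694.7 kJ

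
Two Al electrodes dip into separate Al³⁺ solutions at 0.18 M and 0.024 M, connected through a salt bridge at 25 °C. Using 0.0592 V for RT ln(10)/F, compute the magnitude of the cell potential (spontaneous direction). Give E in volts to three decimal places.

+0.017 V

For a concentration cell E°cell = 0. The 0.18 M side is the cathode (reduction is favoured where [Al³⁺] is higher).
With n = 3, E = −(0.0592/3) log([Al³⁺]ₐₙ/[Al³⁺]꜀ₐₜ) = −(0.0592/3) log(0.024/0.18) = −(0.0592/3)(-0.875) = +0.017 V.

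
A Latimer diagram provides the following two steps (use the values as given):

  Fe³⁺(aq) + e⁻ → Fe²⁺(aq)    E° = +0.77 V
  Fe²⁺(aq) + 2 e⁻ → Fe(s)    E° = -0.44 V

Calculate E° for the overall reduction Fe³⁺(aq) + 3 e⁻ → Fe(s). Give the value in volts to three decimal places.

Adding the free-energy changes (−nFE°) of the two steps gives −n₃FE°₃ = −n₁FE°₁ − n₂FE°₂.
E°₃ = (1×+0.77 + 2×-0.44) / 3 = (-0.110) / 3 = -0.037 V.
E° values themselves are not directly additive — weighting by electron count is essential.

-0.037 V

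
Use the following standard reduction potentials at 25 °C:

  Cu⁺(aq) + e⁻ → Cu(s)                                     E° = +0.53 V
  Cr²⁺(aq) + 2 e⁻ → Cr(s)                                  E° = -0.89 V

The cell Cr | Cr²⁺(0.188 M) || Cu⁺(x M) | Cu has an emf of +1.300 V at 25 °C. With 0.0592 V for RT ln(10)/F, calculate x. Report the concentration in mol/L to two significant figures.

Cu⁺/Cu is the cathode, Cr²⁺/Cr the anode: E°cell = +1.42 V, n = 2.
Overall reaction: 2 Cu⁺(aq) + Cr(s) → 2 Cu(s) + Cr²⁺(aq); Q = [Cr²⁺]^1/[Cu⁺]^2.
From E = E° − (0.0592/n) log Q: log Q = (E° − E)·n/0.0592 = (+1.42 − (+1.300))·2/0.0592 = 4.0541.
So 2·log[Cu⁺] = 1·log(0.188) − log Q = -0.7258 − (4.0541) = -4.7799; log[Cu⁺] = -4.7799 / 2 = -2.3899; [Cu⁺] = 10^(-2.3899) ≈ 0.0041 M.

0.0041 M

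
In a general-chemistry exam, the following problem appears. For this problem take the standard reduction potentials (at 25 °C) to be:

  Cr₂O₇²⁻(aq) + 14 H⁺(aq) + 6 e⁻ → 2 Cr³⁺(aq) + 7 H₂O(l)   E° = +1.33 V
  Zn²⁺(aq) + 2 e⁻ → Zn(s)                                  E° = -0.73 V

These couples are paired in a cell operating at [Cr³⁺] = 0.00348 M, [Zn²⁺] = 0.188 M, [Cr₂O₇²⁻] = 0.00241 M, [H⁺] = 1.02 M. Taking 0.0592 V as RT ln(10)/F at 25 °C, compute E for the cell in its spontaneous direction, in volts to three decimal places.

+2.105 V

Cr₂O₇²⁻/Cr³⁺ is the cathode (higher E°), Zn²⁺/Zn the anode: E°cell = +1.33 − (-0.73) = +2.06 V, n = 6.
Overall: Cr₂O₇²⁻(aq) + 14 H⁺(aq) + 3 Zn(s) → 2 Cr³⁺(aq) + 7 H₂O(l) + 3 Zn²⁺(aq)
Q = [Cr³⁺]^2·[Zn²⁺]^3 / ([Cr₂O₇²⁻]·[H⁺]^14); log Q = -4.597.
E = E° − (0.0592/n) log Q = +2.06 − (0.0592/6)(-4.597) = +2.105 V.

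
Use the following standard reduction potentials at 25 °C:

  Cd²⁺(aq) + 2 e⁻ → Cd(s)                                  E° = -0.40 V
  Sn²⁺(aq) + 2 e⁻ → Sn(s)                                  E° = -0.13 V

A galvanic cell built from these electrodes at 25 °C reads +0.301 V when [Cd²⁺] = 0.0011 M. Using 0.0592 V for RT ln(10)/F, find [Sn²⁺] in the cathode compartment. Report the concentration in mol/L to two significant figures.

Sn²⁺/Sn is the cathode, Cd²⁺/Cd the anode: E°cell = +0.27 V, n = 2.
Overall reaction: Sn²⁺(aq) + Cd(s) → Sn(s) + Cd²⁺(aq); Q = [Cd²⁺]^1/[Sn²⁺]^1.
From E = E° − (0.0592/n) log Q: log Q = (E° − E)·n/0.0592 = (+0.27 − (+0.301))·2/0.0592 = -1.0473.
So 1·log[Sn²⁺] = 1·log(0.0011) − log Q = -2.9586 − (-1.0473) = -1.9113; [Sn²⁺] = 10^(-1.9113) ≈ 0.012 M.

0.012 M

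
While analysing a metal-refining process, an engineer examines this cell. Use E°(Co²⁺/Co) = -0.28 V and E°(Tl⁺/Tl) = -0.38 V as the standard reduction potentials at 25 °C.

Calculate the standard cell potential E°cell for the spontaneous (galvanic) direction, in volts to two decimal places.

+0.10 V

The Co²⁺/Co couple has the higher reduction potential, so it is the cathode; Tl⁺/Tl is oxidised at the anode.
E°cell = E°(cathode) − E°(anode) = (-0.28) − (-0.38) = +0.10 V.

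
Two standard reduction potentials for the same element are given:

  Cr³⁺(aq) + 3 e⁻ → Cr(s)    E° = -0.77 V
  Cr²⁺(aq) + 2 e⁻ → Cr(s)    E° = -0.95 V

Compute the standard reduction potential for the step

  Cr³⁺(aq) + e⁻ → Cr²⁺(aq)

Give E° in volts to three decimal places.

Sequential free energies add, so n₃E°₃ = n₁E°₁ + n₂E°₂.
With n₃ = 3, and the known step contributing 2×(-0.95) V, the unknown satisfies 1·E° = 3×(-0.77) − 2×(-0.95) = -0.410.
E° = -0.410 / 1 = -0.410 V.

-0.410 V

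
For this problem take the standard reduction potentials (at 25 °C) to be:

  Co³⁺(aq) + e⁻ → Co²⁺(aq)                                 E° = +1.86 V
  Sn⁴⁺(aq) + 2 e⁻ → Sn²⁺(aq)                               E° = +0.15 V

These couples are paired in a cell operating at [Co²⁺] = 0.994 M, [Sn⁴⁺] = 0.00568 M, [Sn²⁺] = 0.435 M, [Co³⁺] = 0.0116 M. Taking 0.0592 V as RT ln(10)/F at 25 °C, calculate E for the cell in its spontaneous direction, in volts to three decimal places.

+1.651 V

Co³⁺/Co²⁺ is the cathode (higher E°), Sn⁴⁺/Sn²⁺ the anode: E°cell = +1.86 − (+0.15) = +1.71 V, n = 2.
Overall: 2 Co³⁺(aq) + Sn²⁺(aq) → 2 Co²⁺(aq) + Sn⁴⁺(aq)
Q = [Co²⁺]^2·[Sn⁴⁺] / ([Co³⁺]^2·[Sn²⁺]); log Q = 1.982.
E = E° − (0.0592/n) log Q = +1.71 − (0.0592/2)(1.982) = +1.651 V.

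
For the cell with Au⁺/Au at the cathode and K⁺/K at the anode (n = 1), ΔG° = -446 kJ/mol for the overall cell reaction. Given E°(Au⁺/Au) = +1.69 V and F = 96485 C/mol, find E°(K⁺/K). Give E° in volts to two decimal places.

-2.93 V

E°cell = −ΔG°/(nF) = −(-446×10³)/((1)(96485)) = +4.622 V.
Since Au⁺/Au is the cathode and K⁺/K the anode, E°cell = E°(Au⁺/Au) − E°(K⁺/K).
So E°(K⁺/K) = E°(Au⁺/Au) − E°cell = (+1.69) − (+4.622) = -2.93 V.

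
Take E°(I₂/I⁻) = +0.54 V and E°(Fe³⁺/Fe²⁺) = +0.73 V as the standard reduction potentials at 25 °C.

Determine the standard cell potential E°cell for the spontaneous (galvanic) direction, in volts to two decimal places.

+0.19 V

The Fe³⁺/Fe²⁺ couple has the higher reduction potential, so it is the cathode; I₂/I⁻ is oxidised at the anode.
E°cell = E°(cathode) − E°(anode) = (+0.73) − (+0.54) = +0.19 V.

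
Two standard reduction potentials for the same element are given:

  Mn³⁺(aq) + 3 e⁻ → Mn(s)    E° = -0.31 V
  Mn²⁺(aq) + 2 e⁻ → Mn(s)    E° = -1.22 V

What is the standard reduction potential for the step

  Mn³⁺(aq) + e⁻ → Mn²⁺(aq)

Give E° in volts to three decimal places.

+1.510 V

Sequential free energies add, so n₃E°₃ = n₁E°₁ + n₂E°₂.
With n₃ = 3, and the known step contributing 2×(-1.22) V, the unknown satisfies 1·E° = 3×(-0.31) − 2×(-1.22) = +1.510.
E° = +1.510 / 1 = +1.510 V.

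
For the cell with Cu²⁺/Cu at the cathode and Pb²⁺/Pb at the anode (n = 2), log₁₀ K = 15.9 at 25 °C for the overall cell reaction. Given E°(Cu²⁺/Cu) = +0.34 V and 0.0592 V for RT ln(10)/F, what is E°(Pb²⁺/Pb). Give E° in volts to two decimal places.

-0.13 V

E°cell = (0.0592/n)·log K = (0.0592/2)(15.9) = +0.471 V.
Since Cu²⁺/Cu is the cathode and Pb²⁺/Pb the anode, E°cell = E°(Cu²⁺/Cu) − E°(Pb²⁺/Pb).
So E°(Pb²⁺/Pb) = E°(Cu²⁺/Cu) − E°cell = (+0.34) − (+0.471) = -0.13 V.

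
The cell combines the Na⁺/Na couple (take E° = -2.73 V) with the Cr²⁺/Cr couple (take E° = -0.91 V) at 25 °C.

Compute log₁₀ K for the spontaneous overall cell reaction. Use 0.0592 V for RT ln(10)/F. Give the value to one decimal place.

Cathode: Cr²⁺/Cr; anode: Na⁺/Na. E°cell = +1.82 V, n = 2.
log K = nE°cell / 0.0592 = (2)(+1.82) / 0.0592 = 61.5.

61.5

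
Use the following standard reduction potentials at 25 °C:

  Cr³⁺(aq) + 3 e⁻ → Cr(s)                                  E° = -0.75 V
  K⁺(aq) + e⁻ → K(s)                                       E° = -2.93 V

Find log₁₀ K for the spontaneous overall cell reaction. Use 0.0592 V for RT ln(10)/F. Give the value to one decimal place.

Cathode: Cr³⁺/Cr; anode: K⁺/K. E°cell = +2.18 V, n = 3.
log K = nE°cell / 0.0592 = (3)(+2.18) / 0.0592 = 110.5.

110.5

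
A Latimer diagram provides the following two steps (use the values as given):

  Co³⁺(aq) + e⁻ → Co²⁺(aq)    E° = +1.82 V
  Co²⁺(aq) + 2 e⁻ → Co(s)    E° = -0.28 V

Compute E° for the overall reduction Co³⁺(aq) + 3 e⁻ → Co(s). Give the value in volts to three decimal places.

Since ΔG° = −nFE° is additive over sequential reductions, n₃E°₃ = n₁E°₁ + n₂E°₂.
E°₃ = (1×+1.82 + 2×-0.28) / 3 = (+1.260) / 3 = +0.420 V.

+0.420 V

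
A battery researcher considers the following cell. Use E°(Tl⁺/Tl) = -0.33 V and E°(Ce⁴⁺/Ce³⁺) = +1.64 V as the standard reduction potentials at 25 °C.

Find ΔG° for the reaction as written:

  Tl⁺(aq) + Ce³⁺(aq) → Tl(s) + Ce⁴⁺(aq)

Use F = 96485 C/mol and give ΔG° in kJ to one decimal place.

+190.1 kJ

As written, Tl⁺/Tl is reduced (cathode) and Ce⁴⁺/Ce³⁺ is oxidised (anode), so E°cell = (-0.33) − (+1.64) = -1.97 V.
Balancing electrons gives n = 1.
ΔG° = −nFE° = −(1)(96485)(-1.97) = 190,075 J = +190.1 kJ.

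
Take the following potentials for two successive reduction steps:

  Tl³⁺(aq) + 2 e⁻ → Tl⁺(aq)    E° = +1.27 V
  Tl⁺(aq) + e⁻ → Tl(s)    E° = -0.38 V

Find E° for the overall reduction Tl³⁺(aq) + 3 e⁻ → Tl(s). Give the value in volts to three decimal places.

Adding the free-energy changes (−nFE°) of the two steps gives −n₃FE°₃ = −n₁FE°₁ − n₂FE°₂.
E°₃ = (2×+1.27 + 1×-0.38) / 3 = (+2.160) / 3 = +0.720 V.

+0.720 V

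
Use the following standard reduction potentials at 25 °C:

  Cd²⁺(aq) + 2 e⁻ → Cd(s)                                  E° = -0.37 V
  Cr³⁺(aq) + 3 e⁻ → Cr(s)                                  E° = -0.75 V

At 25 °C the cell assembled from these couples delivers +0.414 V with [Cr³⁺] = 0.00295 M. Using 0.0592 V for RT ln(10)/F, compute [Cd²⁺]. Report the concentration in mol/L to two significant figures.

0.29 M

Cd²⁺/Cd is the cathode, Cr³⁺/Cr the anode: E°cell = +0.38 V, n = 6.
Overall reaction: 3 Cd²⁺(aq) + 2 Cr(s) → 3 Cd(s) + 2 Cr³⁺(aq); Q = [Cr³⁺]^2/[Cd²⁺]^3.
From E = E° − (0.0592/n) log Q: log Q = (E° − E)·n/0.0592 = (+0.38 − (+0.414))·6/0.0592 = -3.4459.
So 3·log[Cd²⁺] = 2·log(0.00295) − log Q = -5.0604 − (-3.4459) = -1.6145; log[Cd²⁺] = -1.6145 / 3 = -0.5382; [Cd²⁺] = 10^(-0.5382) ≈ 0.29 M.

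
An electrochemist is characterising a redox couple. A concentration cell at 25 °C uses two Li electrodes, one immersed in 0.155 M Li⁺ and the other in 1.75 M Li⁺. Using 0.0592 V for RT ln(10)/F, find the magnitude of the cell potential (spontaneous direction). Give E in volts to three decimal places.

+0.062 V

For a concentration cell E°cell = 0. The 1.75 M side is the cathode (reduction is favoured where [Li⁺] is higher).
With n = 1, E = −(0.0592/1) log([Li⁺]ₐₙ/[Li⁺]꜀ₐₜ) = −(0.0592/1) log(0.155/1.75) = −(0.0592/1)(-1.053) = +0.062 V.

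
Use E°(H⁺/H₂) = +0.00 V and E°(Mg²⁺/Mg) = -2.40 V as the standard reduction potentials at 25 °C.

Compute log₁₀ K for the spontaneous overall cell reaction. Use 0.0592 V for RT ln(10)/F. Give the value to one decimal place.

Cathode: H⁺/H₂; anode: Mg²⁺/Mg. E°cell = +2.40 V, n = 2.
log K = nE°cell / 0.0592 = (2)(+2.40) / 0.0592 = 81.1.

81.1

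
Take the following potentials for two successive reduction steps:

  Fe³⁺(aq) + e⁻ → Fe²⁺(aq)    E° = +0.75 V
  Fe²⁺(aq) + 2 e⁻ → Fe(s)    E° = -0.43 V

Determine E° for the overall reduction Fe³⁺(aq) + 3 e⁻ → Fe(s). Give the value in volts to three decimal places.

-0.037 V

Since ΔG° = −nFE° is additive over sequential reductions, n₃E°₃ = n₁E°₁ + n₂E°₂.
E°₃ = (1×+0.75 + 2×-0.43) / 3 = (-0.110) / 3 = -0.037 V.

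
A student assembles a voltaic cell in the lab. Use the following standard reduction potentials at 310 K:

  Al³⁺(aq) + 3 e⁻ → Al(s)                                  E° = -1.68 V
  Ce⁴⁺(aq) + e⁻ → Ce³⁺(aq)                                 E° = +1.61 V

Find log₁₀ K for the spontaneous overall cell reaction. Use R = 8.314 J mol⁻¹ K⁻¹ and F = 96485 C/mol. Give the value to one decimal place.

Cathode: Ce⁴⁺/Ce³⁺; anode: Al³⁺/Al. E°cell = (+1.61) − (-1.68) = +3.29 V, with n = 3.
ΔG° = −nFE° = −RT ln K, so ln K = nFE°/(RT) = (3)(96485)(+3.29) / ((8.314)(310)) = 369.492.
log₁₀ K = 369.492 / ln 10 = 160.5.

160.5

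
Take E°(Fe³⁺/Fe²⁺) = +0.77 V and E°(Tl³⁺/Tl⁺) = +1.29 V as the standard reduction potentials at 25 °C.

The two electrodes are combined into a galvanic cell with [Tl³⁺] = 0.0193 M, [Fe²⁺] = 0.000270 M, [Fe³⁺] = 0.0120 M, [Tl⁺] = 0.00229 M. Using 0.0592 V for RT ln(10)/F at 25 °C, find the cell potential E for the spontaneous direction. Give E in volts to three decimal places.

Tl³⁺/Tl⁺ is the cathode (higher E°), Fe³⁺/Fe²⁺ the anode: E°cell = +1.29 − (+0.77) = +0.52 V, n = 2.
Overall: Tl³⁺(aq) + 2 Fe²⁺(aq) → Tl⁺(aq) + 2 Fe³⁺(aq)
Q = [Tl⁺]·[Fe³⁺]^2 / ([Tl³⁺]·[Fe²⁺]^2); log Q = 2.370.
E = E° − (0.0592/n) log Q = +0.52 − (0.0592/2)(2.370) = +0.450 V.

+0.450 V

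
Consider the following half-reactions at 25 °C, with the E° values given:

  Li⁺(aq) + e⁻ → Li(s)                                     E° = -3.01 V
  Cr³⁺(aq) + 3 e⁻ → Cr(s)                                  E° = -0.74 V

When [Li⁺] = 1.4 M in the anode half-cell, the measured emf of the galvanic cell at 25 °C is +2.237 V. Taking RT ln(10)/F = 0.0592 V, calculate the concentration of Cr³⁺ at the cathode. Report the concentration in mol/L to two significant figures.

Cr³⁺/Cr is the cathode, Li⁺/Li the anode: E°cell = +2.27 V, n = 3.
Overall reaction: Cr³⁺(aq) + 3 Li(s) → Cr(s) + 3 Li⁺(aq); Q = [Li⁺]^3/[Cr³⁺]^1.
From E = E° − (0.0592/n) log Q: log Q = (E° − E)·n/0.0592 = (+2.27 − (+2.237))·3/0.0592 = 1.6723.
So 1·log[Cr³⁺] = 3·log(1.4) − log Q = 0.4384 − (1.6723) = -1.2339; [Cr³⁺] = 10^(-1.2339) ≈ 0.058 M.

0.058 M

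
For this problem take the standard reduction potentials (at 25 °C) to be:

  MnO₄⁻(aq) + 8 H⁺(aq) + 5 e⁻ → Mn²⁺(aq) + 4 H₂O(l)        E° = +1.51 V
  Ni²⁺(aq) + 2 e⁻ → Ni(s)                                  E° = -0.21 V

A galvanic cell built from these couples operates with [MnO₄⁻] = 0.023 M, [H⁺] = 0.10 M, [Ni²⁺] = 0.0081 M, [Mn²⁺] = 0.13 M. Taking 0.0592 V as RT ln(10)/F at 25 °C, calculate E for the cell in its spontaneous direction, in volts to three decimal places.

MnO₄⁻/Mn²⁺ is the cathode (higher E°), Ni²⁺/Ni the anode: E°cell = +1.51 − (-0.21) = +1.72 V, n = 10.
Overall: 2 MnO₄⁻(aq) + 16 H⁺(aq) + 5 Ni(s) → 2 Mn²⁺(aq) + 8 H₂O(l) + 5 Ni²⁺(aq)
Q = [Mn²⁺]^2·[Ni²⁺]^5 / ([MnO₄⁻]^2·[H⁺]^16); log Q = 7.047.
E = E° − (0.0592/n) log Q = +1.72 − (0.0592/10)(7.047) = +1.678 V.

+1.678 V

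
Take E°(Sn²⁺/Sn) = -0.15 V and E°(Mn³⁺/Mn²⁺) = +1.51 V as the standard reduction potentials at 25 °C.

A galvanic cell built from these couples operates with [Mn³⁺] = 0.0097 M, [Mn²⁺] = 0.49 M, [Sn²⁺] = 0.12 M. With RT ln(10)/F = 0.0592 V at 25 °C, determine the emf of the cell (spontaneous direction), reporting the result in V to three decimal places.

Mn³⁺/Mn²⁺ is the cathode (higher E°), Sn²⁺/Sn the anode: E°cell = +1.51 − (-0.15) = +1.66 V, n = 2.
Overall: 2 Mn³⁺(aq) + Sn(s) → 2 Mn²⁺(aq) + Sn²⁺(aq)
Q = [Mn²⁺]^2·[Sn²⁺] / ([Mn³⁺]^2); log Q = 2.486.
E = E° − (0.0592/n) log Q = +1.66 − (0.0592/2)(2.486) = +1.586 V.

+1.586 V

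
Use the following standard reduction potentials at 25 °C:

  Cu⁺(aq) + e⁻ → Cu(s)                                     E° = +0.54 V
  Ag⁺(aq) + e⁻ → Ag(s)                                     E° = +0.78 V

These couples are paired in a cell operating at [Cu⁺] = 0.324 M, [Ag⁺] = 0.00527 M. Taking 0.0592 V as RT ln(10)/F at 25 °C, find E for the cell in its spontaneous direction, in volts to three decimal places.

+0.134 V

Ag⁺/Ag is the cathode (higher E°), Cu⁺/Cu the anode: E°cell = +0.78 − (+0.54) = +0.24 V, n = 1.
Overall: Ag⁺(aq) + Cu(s) → Ag(s) + Cu⁺(aq)
Q = [Cu⁺] / ([Ag⁺]); log Q = 1.789.
E = E° − (0.0592/n) log Q = +0.24 − (0.0592/1)(1.789) = +0.134 V.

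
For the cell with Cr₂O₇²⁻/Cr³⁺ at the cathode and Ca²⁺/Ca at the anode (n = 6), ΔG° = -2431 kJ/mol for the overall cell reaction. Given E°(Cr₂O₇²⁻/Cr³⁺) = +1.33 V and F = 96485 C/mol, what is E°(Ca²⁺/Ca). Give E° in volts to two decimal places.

E°cell = −ΔG°/(nF) = −(-2431×10³)/((6)(96485)) = +4.199 V.
Since Cr₂O₇²⁻/Cr³⁺ is the cathode and Ca²⁺/Ca the anode, E°cell = E°(Cr₂O₇²⁻/Cr³⁺) − E°(Ca²⁺/Ca).
So E°(Ca²⁺/Ca) = E°(Cr₂O₇²⁻/Cr³⁺) − E°cell = (+1.33) − (+4.199) = -2.87 V.

-2.87 V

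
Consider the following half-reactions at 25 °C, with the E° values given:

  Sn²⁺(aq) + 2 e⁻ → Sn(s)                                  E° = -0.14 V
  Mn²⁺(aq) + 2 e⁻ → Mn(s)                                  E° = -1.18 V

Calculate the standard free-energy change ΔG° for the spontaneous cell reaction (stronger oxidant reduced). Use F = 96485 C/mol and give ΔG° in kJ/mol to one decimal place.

Sn²⁺/Sn (E° = -0.14 V) is the cathode; Mn²⁺/Mn (E° = -1.18 V) is the anode, so E°cell = +1.04 V.
Balancing electrons gives n = 2 (lcm of 2 and 2).
ΔG° = −nFE° = −(2)(96485)(+1.04) = -200,689 J = -200.7 kJ/mol.

-200.7 kJ/mol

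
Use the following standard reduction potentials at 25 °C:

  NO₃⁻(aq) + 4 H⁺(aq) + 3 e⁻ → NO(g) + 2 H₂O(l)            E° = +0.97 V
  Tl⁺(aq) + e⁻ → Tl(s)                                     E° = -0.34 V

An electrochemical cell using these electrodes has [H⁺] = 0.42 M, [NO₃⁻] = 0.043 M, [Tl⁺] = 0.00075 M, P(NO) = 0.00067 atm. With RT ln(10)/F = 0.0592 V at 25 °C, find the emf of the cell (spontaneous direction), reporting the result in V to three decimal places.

+1.501 V

NO₃⁻/NO is the cathode (higher E°), Tl⁺/Tl the anode: E°cell = +0.97 − (-0.34) = +1.31 V, n = 3.
Overall: NO₃⁻(aq) + 4 H⁺(aq) + 3 Tl(s) → NO(g) + 2 H₂O(l) + 3 Tl⁺(aq)
Q = P(NO)·[Tl⁺]^3 / ([NO₃⁻]·[H⁺]^4); log Q = -9.675.
E = E° − (0.0592/n) log Q = +1.31 − (0.0592/3)(-9.675) = +1.501 V.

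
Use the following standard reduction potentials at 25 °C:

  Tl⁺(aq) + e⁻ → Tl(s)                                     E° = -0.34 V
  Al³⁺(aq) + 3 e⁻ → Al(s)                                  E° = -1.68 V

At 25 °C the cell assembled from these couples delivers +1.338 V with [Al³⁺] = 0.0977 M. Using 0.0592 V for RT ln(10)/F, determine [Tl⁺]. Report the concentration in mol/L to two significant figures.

Tl⁺/Tl is the cathode, Al³⁺/Al the anode: E°cell = +1.34 V, n = 3.
Overall reaction: 3 Tl⁺(aq) + Al(s) → 3 Tl(s) + Al³⁺(aq); Q = [Al³⁺]^1/[Tl⁺]^3.
From E = E° − (0.0592/n) log Q: log Q = (E° − E)·n/0.0592 = (+1.34 − (+1.338))·3/0.0592 = 0.1014.
So 3·log[Tl⁺] = 1·log(0.0977) − log Q = -1.0101 − (0.1014) = -1.1115; log[Tl⁺] = -1.1115 / 3 = -0.3705; [Tl⁺] = 10^(-0.3705) ≈ 0.43 M.

0.43 M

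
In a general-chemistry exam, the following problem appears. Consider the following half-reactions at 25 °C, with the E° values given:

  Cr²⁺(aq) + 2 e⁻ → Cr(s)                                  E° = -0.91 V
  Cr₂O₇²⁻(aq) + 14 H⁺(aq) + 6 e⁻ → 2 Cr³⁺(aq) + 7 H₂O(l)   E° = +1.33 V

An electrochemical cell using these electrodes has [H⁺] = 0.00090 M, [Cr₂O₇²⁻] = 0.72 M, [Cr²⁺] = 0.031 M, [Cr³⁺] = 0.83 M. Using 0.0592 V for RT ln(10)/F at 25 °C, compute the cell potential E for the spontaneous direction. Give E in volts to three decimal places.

+1.864 V

Cr₂O₇²⁻/Cr³⁺ is the cathode (higher E°), Cr²⁺/Cr the anode: E°cell = +1.33 − (-0.91) = +2.24 V, n = 6.
Overall: Cr₂O₇²⁻(aq) + 14 H⁺(aq) + 3 Cr(s) → 2 Cr³⁺(aq) + 7 H₂O(l) + 3 Cr²⁺(aq)
Q = [Cr³⁺]^2·[Cr²⁺]^3 / ([Cr₂O₇²⁻]·[H⁺]^14); log Q = 38.096.
E = E° − (0.0592/n) log Q = +2.24 − (0.0592/6)(38.096) = +1.864 V.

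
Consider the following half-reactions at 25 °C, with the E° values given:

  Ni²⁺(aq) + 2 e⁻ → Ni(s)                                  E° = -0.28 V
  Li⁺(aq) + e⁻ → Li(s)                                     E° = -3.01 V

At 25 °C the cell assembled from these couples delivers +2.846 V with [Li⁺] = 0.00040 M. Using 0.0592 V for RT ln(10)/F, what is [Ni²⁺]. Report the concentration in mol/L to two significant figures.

0.0013 M

Ni²⁺/Ni is the cathode, Li⁺/Li the anode: E°cell = +2.73 V, n = 2.
Overall reaction: Ni²⁺(aq) + 2 Li(s) → Ni(s) + 2 Li⁺(aq); Q = [Li⁺]^2/[Ni²⁺]^1.
From E = E° − (0.0592/n) log Q: log Q = (E° − E)·n/0.0592 = (+2.73 − (+2.846))·2/0.0592 = -3.9189.
So 1·log[Ni²⁺] = 2·log(0.0004) − log Q = -6.7959 − (-3.9189) = -2.8770; [Ni²⁺] = 10^(-2.8770) ≈ 0.0013 M.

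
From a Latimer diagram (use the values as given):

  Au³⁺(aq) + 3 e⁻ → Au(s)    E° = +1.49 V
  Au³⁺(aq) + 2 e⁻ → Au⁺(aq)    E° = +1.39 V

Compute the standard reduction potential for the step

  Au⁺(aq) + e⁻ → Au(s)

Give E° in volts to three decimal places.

Sequential free energies add, so n₃E°₃ = n₁E°₁ + n₂E°₂.
With n₃ = 3, and the known step contributing 2×(+1.39) V, the unknown satisfies 1·E° = 3×(+1.49) − 2×(+1.39) = +1.690.
E° = +1.690 / 1 = +1.690 V.

+1.690 V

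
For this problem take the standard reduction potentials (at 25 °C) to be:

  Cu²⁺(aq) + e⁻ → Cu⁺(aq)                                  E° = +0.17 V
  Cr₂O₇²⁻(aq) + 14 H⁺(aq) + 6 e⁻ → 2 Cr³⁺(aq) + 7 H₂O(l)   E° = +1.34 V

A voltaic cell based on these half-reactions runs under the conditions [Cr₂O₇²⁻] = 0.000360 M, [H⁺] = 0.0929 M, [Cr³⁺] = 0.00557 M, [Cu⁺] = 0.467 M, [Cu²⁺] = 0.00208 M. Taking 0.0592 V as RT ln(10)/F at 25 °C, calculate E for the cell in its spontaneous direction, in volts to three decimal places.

+1.177 V

Cr₂O₇²⁻/Cr³⁺ is the cathode (higher E°), Cu²⁺/Cu⁺ the anode: E°cell = +1.34 − (+0.17) = +1.17 V, n = 6.
Overall: Cr₂O₇²⁻(aq) + 14 H⁺(aq) + 6 Cu⁺(aq) → 2 Cr³⁺(aq) + 7 H₂O(l) + 6 Cu²⁺(aq)
Q = [Cr³⁺]^2·[Cu²⁺]^6 / ([Cr₂O₇²⁻]·[H⁺]^14·[Cu⁺]^6); log Q = -0.724.
E = E° − (0.0592/n) log Q = +1.17 − (0.0592/6)(-0.724) = +1.177 V.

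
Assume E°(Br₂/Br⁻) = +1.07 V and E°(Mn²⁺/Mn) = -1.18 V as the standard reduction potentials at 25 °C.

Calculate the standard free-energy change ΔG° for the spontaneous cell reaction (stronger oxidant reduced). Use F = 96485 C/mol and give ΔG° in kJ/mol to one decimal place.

Br₂/Br⁻ (E° = +1.07 V) is the cathode; Mn²⁺/Mn (E° = -1.18 V) is the anode, so E°cell = +2.25 V.
Balancing electrons gives n = 2 (lcm of 2 and 2).
ΔG° = −nFE° = −(2)(96485)(+2.25) = -434,182 J = -434.2 kJ/mol.

-434.2 kJ/mol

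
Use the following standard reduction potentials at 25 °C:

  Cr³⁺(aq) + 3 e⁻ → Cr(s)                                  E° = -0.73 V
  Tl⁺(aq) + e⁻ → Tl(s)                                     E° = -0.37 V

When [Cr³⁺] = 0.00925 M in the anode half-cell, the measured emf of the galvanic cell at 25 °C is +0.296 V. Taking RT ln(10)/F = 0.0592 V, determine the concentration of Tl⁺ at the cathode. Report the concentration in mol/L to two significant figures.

Tl⁺/Tl is the cathode, Cr³⁺/Cr the anode: E°cell = +0.36 V, n = 3.
Overall reaction: 3 Tl⁺(aq) + Cr(s) → 3 Tl(s) + Cr³⁺(aq); Q = [Cr³⁺]^1/[Tl⁺]^3.
From E = E° − (0.0592/n) log Q: log Q = (E° − E)·n/0.0592 = (+0.36 − (+0.296))·3/0.0592 = 3.2432.
So 3·log[Tl⁺] = 1·log(0.00925) − log Q = -2.0339 − (3.2432) = -5.2771; log[Tl⁺] = -5.2771 / 3 = -1.7590; [Tl⁺] = 10^(-1.7590) ≈ 0.017 M.

0.017 M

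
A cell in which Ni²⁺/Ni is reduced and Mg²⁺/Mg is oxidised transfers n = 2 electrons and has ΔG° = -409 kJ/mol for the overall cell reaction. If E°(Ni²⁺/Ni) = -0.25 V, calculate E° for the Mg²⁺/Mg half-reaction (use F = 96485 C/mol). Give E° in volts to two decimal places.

-2.37 V

E°cell = −ΔG°/(nF) = −(-409×10³)/((2)(96485)) = +2.120 V.
Since Ni²⁺/Ni is the cathode and Mg²⁺/Mg the anode, E°cell = E°(Ni²⁺/Ni) − E°(Mg²⁺/Mg).
So E°(Mg²⁺/Mg) = E°(Ni²⁺/Ni) − E°cell = (-0.25) − (+2.120) = -2.37 V.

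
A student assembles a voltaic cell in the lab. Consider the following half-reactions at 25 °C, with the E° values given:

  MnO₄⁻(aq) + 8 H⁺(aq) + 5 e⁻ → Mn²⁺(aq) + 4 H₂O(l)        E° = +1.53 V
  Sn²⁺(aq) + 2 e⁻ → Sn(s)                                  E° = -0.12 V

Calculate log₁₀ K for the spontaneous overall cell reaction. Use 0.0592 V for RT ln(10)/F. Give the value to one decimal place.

278.7

Cathode: MnO₄⁻/Mn²⁺; anode: Sn²⁺/Sn. E°cell = +1.65 V, n = 10.
log K = nE°cell / 0.0592 = (10)(+1.65) / 0.0592 = 278.7.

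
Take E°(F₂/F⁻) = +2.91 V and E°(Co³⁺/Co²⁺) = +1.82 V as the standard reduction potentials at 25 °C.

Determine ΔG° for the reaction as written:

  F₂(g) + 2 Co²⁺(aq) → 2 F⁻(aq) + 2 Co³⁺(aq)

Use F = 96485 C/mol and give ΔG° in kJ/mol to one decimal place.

As written, F₂/F⁻ is reduced (cathode) and Co³⁺/Co²⁺ is oxidised (anode), so E°cell = (+2.91) − (+1.82) = +1.09 V.
Balancing electrons gives n = 2.
ΔG° = −nFE° = −(2)(96485)(+1.09) = -210,337 J = -210.3 kJ/mol.

-210.3 kJ/mol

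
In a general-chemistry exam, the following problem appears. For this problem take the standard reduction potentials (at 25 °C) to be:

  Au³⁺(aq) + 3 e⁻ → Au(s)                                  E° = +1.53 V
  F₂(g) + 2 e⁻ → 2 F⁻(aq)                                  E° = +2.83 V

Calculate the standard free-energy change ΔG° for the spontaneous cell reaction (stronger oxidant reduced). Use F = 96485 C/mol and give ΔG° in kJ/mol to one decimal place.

-752.6 kJ/mol

F₂/F⁻ (E° = +2.83 V) is the cathode; Au³⁺/Au (E° = +1.53 V) is the anode, so E°cell = +1.30 V.
Balancing electrons gives n = 6 (lcm of 2 and 3).
ΔG° = −nFE° = −(6)(96485)(+1.30) = -752,583 J = -752.6 kJ/mol.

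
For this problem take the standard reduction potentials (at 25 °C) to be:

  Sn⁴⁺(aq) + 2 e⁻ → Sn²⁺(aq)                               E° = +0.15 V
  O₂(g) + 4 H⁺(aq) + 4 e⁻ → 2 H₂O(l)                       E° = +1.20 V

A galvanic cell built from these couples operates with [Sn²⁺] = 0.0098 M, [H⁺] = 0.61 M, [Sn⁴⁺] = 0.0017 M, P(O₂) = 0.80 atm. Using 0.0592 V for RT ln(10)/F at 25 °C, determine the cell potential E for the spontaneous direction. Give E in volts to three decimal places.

O₂/H₂O is the cathode (higher E°), Sn⁴⁺/Sn²⁺ the anode: E°cell = +1.20 − (+0.15) = +1.05 V, n = 4.
Overall: O₂(g) + 4 H⁺(aq) + 2 Sn²⁺(aq) → 2 H₂O(l) + 2 Sn⁴⁺(aq)
Q = [Sn⁴⁺]^2 / (P(O₂)·[H⁺]^4·[Sn²⁺]^2); log Q = -0.566.
E = E° − (0.0592/n) log Q = +1.05 − (0.0592/4)(-0.566) = +1.058 V.

+1.058 V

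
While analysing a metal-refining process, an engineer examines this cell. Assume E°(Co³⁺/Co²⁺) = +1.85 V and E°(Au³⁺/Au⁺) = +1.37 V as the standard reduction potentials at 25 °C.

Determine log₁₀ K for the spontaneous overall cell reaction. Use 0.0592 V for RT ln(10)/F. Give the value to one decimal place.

16.2

Cathode: Co³⁺/Co²⁺; anode: Au³⁺/Au⁺. E°cell = +0.48 V, n = 2.
log K = nE°cell / 0.0592 = (2)(+0.48) / 0.0592 = 16.2.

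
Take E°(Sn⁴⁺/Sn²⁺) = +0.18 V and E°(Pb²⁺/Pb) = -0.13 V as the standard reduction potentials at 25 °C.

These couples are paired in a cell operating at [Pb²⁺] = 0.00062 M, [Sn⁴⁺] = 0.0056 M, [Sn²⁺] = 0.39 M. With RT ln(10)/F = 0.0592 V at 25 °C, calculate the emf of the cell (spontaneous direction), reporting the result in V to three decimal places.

Sn⁴⁺/Sn²⁺ is the cathode (higher E°), Pb²⁺/Pb the anode: E°cell = +0.18 − (-0.13) = +0.31 V, n = 2.
Overall: Sn⁴⁺(aq) + Pb(s) → Sn²⁺(aq) + Pb²⁺(aq)
Q = [Sn²⁺]·[Pb²⁺] / ([Sn⁴⁺]); log Q = -1.365.
E = E° − (0.0592/n) log Q = +0.31 − (0.0592/2)(-1.365) = +0.350 V.

+0.350 V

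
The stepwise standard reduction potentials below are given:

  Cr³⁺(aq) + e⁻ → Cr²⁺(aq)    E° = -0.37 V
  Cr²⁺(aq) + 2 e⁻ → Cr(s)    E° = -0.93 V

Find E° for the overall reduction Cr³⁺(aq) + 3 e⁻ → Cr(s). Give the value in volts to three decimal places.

-0.743 V

Since ΔG° = −nFE° is additive over sequential reductions, n₃E°₃ = n₁E°₁ + n₂E°₂.
E°₃ = (1×-0.37 + 2×-0.93) / 3 = (-2.230) / 3 = -0.743 V.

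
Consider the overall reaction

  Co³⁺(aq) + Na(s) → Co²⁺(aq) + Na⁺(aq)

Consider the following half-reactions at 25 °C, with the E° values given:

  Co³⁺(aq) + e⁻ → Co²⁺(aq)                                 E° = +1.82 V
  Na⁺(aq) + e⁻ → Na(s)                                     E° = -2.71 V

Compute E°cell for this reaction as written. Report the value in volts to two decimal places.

+4.53 V

The Co³⁺/Co²⁺ couple has the higher reduction potential, so it is the cathode; Na⁺/Na is oxidised at the anode.
E°cell = E°(cathode) − E°(anode) = (+1.82) − (-2.71) = +4.53 V.
Since E°cell > 0, the reaction is spontaneous under standard conditions.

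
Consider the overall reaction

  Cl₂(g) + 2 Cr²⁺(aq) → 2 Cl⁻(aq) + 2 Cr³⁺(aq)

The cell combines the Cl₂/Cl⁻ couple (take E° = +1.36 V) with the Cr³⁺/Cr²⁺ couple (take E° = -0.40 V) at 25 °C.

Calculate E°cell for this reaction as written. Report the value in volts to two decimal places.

The Cl₂/Cl⁻ couple has the higher reduction potential, so it is the cathode; Cr³⁺/Cr²⁺ is oxidised at the anode.
E°cell = E°(cathode) − E°(anode) = (+1.36) − (-0.40) = +1.76 V.
Since E°cell > 0, the reaction is spontaneous under standard conditions.

+1.76 V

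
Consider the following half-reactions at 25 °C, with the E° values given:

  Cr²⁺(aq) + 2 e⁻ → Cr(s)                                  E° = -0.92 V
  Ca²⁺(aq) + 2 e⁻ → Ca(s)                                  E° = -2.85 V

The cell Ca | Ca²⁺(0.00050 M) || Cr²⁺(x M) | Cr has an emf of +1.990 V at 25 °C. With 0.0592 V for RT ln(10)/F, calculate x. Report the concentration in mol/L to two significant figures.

Cr²⁺/Cr is the cathode, Ca²⁺/Ca the anode: E°cell = +1.93 V, n = 2.
Overall reaction: Cr²⁺(aq) + Ca(s) → Cr(s) + Ca²⁺(aq); Q = [Ca²⁺]^1/[Cr²⁺]^1.
From E = E° − (0.0592/n) log Q: log Q = (E° − E)·n/0.0592 = (+1.93 − (+1.990))·2/0.0592 = -2.0270.
So 1·log[Cr²⁺] = 1·log(0.0005) − log Q = -3.3010 − (-2.0270) = -1.2740; [Cr²⁺] = 10^(-1.2740) ≈ 0.053 M.

0.053 M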